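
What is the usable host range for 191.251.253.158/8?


Network: 191.0.0.0
Broadcast: 191.255.255.255
First usable = network + 1
Last usable = broadcast - 1
Range: 191.0.0.1 to 191.255.255.254


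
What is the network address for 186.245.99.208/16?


IP:   10111010.11110101.01100011.11010000
Mask: 11111111.11111111.00000000.00000000
AND operation:
Net:  10111010.11110101.00000000.00000000
Network: 186.245.0.0/16


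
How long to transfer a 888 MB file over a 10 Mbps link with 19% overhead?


Effective throughput = 10 * (1 - 19/100) = 8.1 Mbps
File size in Mb = 888 * 8 = 7104 Mb
Time = 7104 / 8.1
Time = 877.037 seconds


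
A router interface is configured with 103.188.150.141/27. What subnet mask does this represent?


/27 means 27 network bits, 5 host bits
Binary: 11111111111111111111111111100000
Mask: 255.255.255.224


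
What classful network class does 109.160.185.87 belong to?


First octet: 109
Binary: 01101101
0xxxxxxx -> Class A (1-126)
Class A, default mask 255.0.0.0 (/8)


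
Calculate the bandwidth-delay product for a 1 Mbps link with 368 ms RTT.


BDP = bandwidth * RTT
= 1 Mbps * 368 ms
= 1 * 1e6 * 368 / 1000 bits
= 368000 bits
= 46000 bytes
= 44.9219 KB
BDP = 368000 bits (46000 bytes)


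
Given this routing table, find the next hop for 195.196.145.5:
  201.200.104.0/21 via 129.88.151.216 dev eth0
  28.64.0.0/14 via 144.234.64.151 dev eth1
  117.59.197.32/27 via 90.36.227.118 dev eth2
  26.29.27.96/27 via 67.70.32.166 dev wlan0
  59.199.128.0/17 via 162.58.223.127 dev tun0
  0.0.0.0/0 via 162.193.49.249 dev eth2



Longest prefix match for 195.196.145.5:
  /21 201.200.104.0: no
  /14 28.64.0.0: no
  /27 117.59.197.32: no
  /27 26.29.27.96: no
  /17 59.199.128.0: no
  /0 0.0.0.0: MATCH
Selected: next-hop 162.193.49.249 via eth2 (matched /0)


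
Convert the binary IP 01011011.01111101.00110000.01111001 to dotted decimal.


01011011 = 91
01111101 = 125
00110000 = 48
01111001 = 121
IP: 91.125.48.121


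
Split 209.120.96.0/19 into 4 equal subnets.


New prefix = 19 + 2 = 21
Each subnet has 2048 addresses
  209.120.96.0/21
  209.120.104.0/21
  209.120.112.0/21
  209.120.120.0/21
Subnets: 209.120.96.0/21, 209.120.104.0/21, 209.120.112.0/21, 209.120.120.0/21


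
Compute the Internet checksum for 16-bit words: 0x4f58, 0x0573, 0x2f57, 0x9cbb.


Sum all words (with carry folding):
+ 0x4f58 = 0x4f58
+ 0x0573 = 0x54cb
+ 0x2f57 = 0x8422
+ 0x9cbb = 0x20de
One's complement: ~0x20de
Checksum = 0xdf21


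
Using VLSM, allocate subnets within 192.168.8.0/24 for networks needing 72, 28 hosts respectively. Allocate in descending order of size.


72 hosts -> /25 (126 usable): 192.168.8.0/25
28 hosts -> /27 (30 usable): 192.168.8.128/27
Allocation: 192.168.8.0/25 (72 hosts, 126 usable); 192.168.8.128/27 (28 hosts, 30 usable)


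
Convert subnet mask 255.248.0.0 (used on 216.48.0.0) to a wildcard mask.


Subnet mask: 255.248.0.0
Wildcard = 255.255.255.255 - subnet mask
255 - 255 = 0
255 - 248 = 7
255 - 0 = 255
255 - 0 = 255
Wildcard: 0.7.255.255


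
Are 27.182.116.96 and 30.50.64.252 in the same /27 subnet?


Mask: 255.255.255.224
27.182.116.96 AND mask = 27.182.116.96
30.50.64.252 AND mask = 30.50.64.224
No, different subnets (27.182.116.96 vs 30.50.64.224)


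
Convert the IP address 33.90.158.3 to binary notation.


33 = 00100001
90 = 01011010
158 = 10011110
3 = 00000011
Binary: 00100001.01011010.10011110.00000011


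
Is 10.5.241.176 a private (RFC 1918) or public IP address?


RFC 1918 private ranges:
  10.0.0.0/8 (10.0.0.0 - 10.255.255.255)
  172.16.0.0/12 (172.16.0.0 - 172.31.255.255)
  192.168.0.0/16 (192.168.0.0 - 192.168.255.255)
Private (in 10.0.0.0/8)


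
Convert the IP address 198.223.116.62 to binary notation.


198 = 11000110
223 = 11011111
116 = 01110100
62 = 00111110
Binary: 11000110.11011111.01110100.00111110


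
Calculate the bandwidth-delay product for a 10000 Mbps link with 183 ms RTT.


BDP = bandwidth * RTT
= 10000 Mbps * 183 ms
= 10000 * 1e6 * 183 / 1000 bits
= 1830000000 bits
= 228750000 bytes
= 223388.6719 KB
BDP = 1830000000 bits (228750000 bytes)


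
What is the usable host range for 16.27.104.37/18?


Network: 16.27.64.0
Broadcast: 16.27.127.255
First usable = network + 1
Last usable = broadcast - 1
Range: 16.27.64.1 to 16.27.127.254


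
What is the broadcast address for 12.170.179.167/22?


Network: 12.170.176.0/22
Host bits = 10
Set all host bits to 1:
Broadcast: 12.170.179.255


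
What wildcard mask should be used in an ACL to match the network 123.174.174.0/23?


Subnet mask: 255.255.254.0
Wildcard = 255.255.255.255 - subnet mask
255 - 255 = 0
255 - 255 = 0
255 - 254 = 1
255 - 0 = 255
Wildcard: 0.0.1.255


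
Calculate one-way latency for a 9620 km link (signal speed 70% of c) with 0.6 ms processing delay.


Speed = 0.7 * 3e5 km/s = 210000 km/s
Propagation delay = 9620 / 210000 = 0.0458 s = 45.8095 ms
Processing delay = 0.6 ms
Total one-way latency = 46.4095 ms


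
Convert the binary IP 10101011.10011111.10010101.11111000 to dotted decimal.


10101011 = 171
10011111 = 159
10010101 = 149
11111000 = 248
IP: 171.159.149.248


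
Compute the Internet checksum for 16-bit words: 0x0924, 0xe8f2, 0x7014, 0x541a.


Sum all words (with carry folding):
+ 0x0924 = 0x0924
+ 0xe8f2 = 0xf216
+ 0x7014 = 0x622b
+ 0x541a = 0xb645
One's complement: ~0xb645
Checksum = 0x49ba


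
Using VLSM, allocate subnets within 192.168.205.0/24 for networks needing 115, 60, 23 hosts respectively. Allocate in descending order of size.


115 hosts -> /25 (126 usable): 192.168.205.0/25
60 hosts -> /26 (62 usable): 192.168.205.128/26
23 hosts -> /27 (30 usable): 192.168.205.192/27
Allocation: 192.168.205.0/25 (115 hosts, 126 usable); 192.168.205.128/26 (60 hosts, 62 usable); 192.168.205.192/27 (23 hosts, 30 usable)


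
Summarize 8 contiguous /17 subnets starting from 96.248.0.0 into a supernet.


Original prefix: /17
Number of subnets: 8 = 2^3
New prefix = 17 - 3 = 14
Supernet: 96.248.0.0/14


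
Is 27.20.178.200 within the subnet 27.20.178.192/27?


Subnet network: 27.20.178.192
Test IP AND mask: 27.20.178.192
Yes, 27.20.178.200 is in 27.20.178.192/27


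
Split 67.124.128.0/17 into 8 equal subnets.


New prefix = 17 + 3 = 20
Each subnet has 4096 addresses
  67.124.128.0/20
  67.124.144.0/20
  67.124.160.0/20
  67.124.176.0/20
  67.124.192.0/20
  67.124.208.0/20
  67.124.224.0/20
  67.124.240.0/20
Subnets: 67.124.128.0/20, 67.124.144.0/20, 67.124.160.0/20, 67.124.176.0/20, 67.124.192.0/20, 67.124.208.0/20, 67.124.224.0/20, 67.124.240.0/20


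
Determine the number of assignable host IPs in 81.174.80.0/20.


Host bits = 32 - 20 = 12
Total addresses = 2^12 = 4096
Usable = total - 2 (network and broadcast)
Usable hosts: 4094


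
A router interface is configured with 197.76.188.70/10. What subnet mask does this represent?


/10 means 10 network bits, 22 host bits
Binary: 11111111110000000000000000000000
Mask: 255.192.0.0


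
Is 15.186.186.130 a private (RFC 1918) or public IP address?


RFC 1918 private ranges:
  10.0.0.0/8 (10.0.0.0 - 10.255.255.255)
  172.16.0.0/12 (172.16.0.0 - 172.31.255.255)
  192.168.0.0/16 (192.168.0.0 - 192.168.255.255)
Public (not in any RFC 1918 range)


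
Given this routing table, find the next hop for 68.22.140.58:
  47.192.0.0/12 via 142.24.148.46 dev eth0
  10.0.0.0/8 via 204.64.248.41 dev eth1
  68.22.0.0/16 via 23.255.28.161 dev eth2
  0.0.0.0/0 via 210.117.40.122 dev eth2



Longest prefix match for 68.22.140.58:
  /12 47.192.0.0: no
  /8 10.0.0.0: no
  /16 68.22.0.0: MATCH
  /0 0.0.0.0: MATCH
Selected: next-hop 23.255.28.161 via eth2 (matched /16)


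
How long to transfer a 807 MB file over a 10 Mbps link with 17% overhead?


Effective throughput = 10 * (1 - 17/100) = 8.3 Mbps
File size in Mb = 807 * 8 = 6456 Mb
Time = 6456 / 8.3
Time = 777.8313 seconds


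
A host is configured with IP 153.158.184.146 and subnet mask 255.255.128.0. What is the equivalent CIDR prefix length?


Binary: 11111111.11111111.10000000.00000000
Count leading 1s
Prefix: /17


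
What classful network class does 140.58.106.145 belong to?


First octet: 140
Binary: 10001100
10xxxxxx -> Class B (128-191)
Class B, default mask 255.255.0.0 (/16)


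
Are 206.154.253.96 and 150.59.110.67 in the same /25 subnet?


Mask: 255.255.255.128
206.154.253.96 AND mask = 206.154.253.0
150.59.110.67 AND mask = 150.59.110.0
No, different subnets (206.154.253.0 vs 150.59.110.0)


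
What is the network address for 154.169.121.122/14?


IP:   10011010.10101001.01111001.01111010
Mask: 11111111.11111100.00000000.00000000
AND operation:
Net:  10011010.10101000.00000000.00000000
Network: 154.168.0.0/14


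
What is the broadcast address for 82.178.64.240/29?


Network: 82.178.64.240/29
Host bits = 3
Set all host bits to 1:
Broadcast: 82.178.64.247


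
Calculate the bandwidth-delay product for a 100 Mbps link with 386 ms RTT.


BDP = bandwidth * RTT
= 100 Mbps * 386 ms
= 100 * 1e6 * 386 / 1000 bits
= 38600000 bits
= 4825000 bytes
= 4711.9141 KB
BDP = 38600000 bits (4825000 bytes)


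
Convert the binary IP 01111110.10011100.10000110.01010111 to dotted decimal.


01111110 = 126
10011100 = 156
10000110 = 134
01010111 = 87
IP: 126.156.134.87


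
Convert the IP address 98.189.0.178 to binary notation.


98 = 01100010
189 = 10111101
0 = 00000000
178 = 10110010
Binary: 01100010.10111101.00000000.10110010


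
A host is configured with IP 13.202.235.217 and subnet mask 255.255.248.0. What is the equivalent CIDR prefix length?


Binary: 11111111.11111111.11111000.00000000
Count leading 1s
Prefix: /21


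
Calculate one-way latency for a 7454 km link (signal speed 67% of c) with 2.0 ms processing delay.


Speed = 0.67 * 3e5 km/s = 201000 km/s
Propagation delay = 7454 / 201000 = 0.0371 s = 37.0846 ms
Processing delay = 2.0 ms
Total one-way latency = 39.0846 ms


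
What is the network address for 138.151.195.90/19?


IP:   10001010.10010111.11000011.01011010
Mask: 11111111.11111111.11100000.00000000
AND operation:
Net:  10001010.10010111.11000000.00000000
Network: 138.151.192.0/19


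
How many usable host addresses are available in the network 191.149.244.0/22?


Host bits = 32 - 22 = 10
Total addresses = 2^10 = 1024
Usable = total - 2 (network and broadcast)
Usable hosts: 1022


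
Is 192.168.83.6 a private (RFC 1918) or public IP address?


RFC 1918 private ranges:
  10.0.0.0/8 (10.0.0.0 - 10.255.255.255)
  172.16.0.0/12 (172.16.0.0 - 172.31.255.255)
  192.168.0.0/16 (192.168.0.0 - 192.168.255.255)
Private (in 192.168.0.0/16)


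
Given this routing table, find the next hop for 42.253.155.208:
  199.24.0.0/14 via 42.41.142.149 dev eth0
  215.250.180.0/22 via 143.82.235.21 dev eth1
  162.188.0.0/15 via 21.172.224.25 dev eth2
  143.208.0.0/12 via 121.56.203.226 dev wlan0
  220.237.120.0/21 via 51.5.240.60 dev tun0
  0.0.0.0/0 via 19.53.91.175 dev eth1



Longest prefix match for 42.253.155.208:
  /14 199.24.0.0: no
  /22 215.250.180.0: no
  /15 162.188.0.0: no
  /12 143.208.0.0: no
  /21 220.237.120.0: no
  /0 0.0.0.0: MATCH
Selected: next-hop 19.53.91.175 via eth1 (matched /0)


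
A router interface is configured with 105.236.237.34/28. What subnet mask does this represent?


/28 means 28 network bits, 4 host bits
Binary: 11111111111111111111111111110000
Mask: 255.255.255.240


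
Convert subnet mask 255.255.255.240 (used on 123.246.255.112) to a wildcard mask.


Subnet mask: 255.255.255.240
Wildcard = 255.255.255.255 - subnet mask
255 - 255 = 0
255 - 255 = 0
255 - 255 = 0
255 - 240 = 15
Wildcard: 0.0.0.15


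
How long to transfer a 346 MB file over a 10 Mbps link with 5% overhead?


Effective throughput = 10 * (1 - 5/100) = 9.5 Mbps
File size in Mb = 346 * 8 = 2768 Mb
Time = 2768 / 9.5
Time = 291.3684 seconds


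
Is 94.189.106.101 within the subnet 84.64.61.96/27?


Subnet network: 84.64.61.96
Test IP AND mask: 94.189.106.96
No, 94.189.106.101 is not in 84.64.61.96/27


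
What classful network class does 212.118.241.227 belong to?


First octet: 212
Binary: 11010100
110xxxxx -> Class C (192-223)
Class C, default mask 255.255.255.0 (/24)


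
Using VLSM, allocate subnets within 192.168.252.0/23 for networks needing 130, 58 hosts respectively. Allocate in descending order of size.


130 hosts -> /24 (254 usable): 192.168.252.0/24
58 hosts -> /26 (62 usable): 192.168.253.0/26
Allocation: 192.168.252.0/24 (130 hosts, 254 usable); 192.168.253.0/26 (58 hosts, 62 usable)


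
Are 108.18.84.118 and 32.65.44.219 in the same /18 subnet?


Mask: 255.255.192.0
108.18.84.118 AND mask = 108.18.64.0
32.65.44.219 AND mask = 32.65.0.0
No, different subnets (108.18.64.0 vs 32.65.0.0)


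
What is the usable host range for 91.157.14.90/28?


Network: 91.157.14.80
Broadcast: 91.157.14.95
First usable = network + 1
Last usable = broadcast - 1
Range: 91.157.14.81 to 91.157.14.94


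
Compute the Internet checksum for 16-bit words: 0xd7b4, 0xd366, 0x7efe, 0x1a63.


Sum all words (with carry folding):
+ 0xd7b4 = 0xd7b4
+ 0xd366 = 0xab1b
+ 0x7efe = 0x2a1a
+ 0x1a63 = 0x447d
One's complement: ~0x447d
Checksum = 0xbb82


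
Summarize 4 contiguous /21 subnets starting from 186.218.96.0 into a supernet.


Original prefix: /21
Number of subnets: 4 = 2^2
New prefix = 21 - 2 = 19
Supernet: 186.218.96.0/19


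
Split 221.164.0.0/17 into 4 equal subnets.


New prefix = 17 + 2 = 19
Each subnet has 8192 addresses
  221.164.0.0/19
  221.164.32.0/19
  221.164.64.0/19
  221.164.96.0/19
Subnets: 221.164.0.0/19, 221.164.32.0/19, 221.164.64.0/19, 221.164.96.0/19


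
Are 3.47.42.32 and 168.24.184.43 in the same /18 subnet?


Mask: 255.255.192.0
3.47.42.32 AND mask = 3.47.0.0
168.24.184.43 AND mask = 168.24.128.0
No, different subnets (3.47.0.0 vs 168.24.128.0)


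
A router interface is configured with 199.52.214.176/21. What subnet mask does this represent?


/21 means 21 network bits, 11 host bits
Binary: 11111111111111111111100000000000
Mask: 255.255.248.0


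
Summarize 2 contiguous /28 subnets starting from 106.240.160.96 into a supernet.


Original prefix: /28
Number of subnets: 2 = 2^1
New prefix = 28 - 1 = 27
Supernet: 106.240.160.96/27


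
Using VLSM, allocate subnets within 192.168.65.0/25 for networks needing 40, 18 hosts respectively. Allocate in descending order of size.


40 hosts -> /26 (62 usable): 192.168.65.0/26
18 hosts -> /27 (30 usable): 192.168.65.64/27
Allocation: 192.168.65.0/26 (40 hosts, 62 usable); 192.168.65.64/27 (18 hosts, 30 usable)


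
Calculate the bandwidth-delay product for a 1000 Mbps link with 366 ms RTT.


BDP = bandwidth * RTT
= 1000 Mbps * 366 ms
= 1000 * 1e6 * 366 / 1000 bits
= 366000000 bits
= 45750000 bytes
= 44677.7344 KB
BDP = 366000000 bits (45750000 bytes)


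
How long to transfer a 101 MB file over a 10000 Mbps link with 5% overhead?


Effective throughput = 10000 * (1 - 5/100) = 9500 Mbps
File size in Mb = 101 * 8 = 808 Mb
Time = 808 / 9500
Time = 0.0851 seconds


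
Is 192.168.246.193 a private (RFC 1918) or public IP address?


RFC 1918 private ranges:
  10.0.0.0/8 (10.0.0.0 - 10.255.255.255)
  172.16.0.0/12 (172.16.0.0 - 172.31.255.255)
  192.168.0.0/16 (192.168.0.0 - 192.168.255.255)
Private (in 192.168.0.0/16)


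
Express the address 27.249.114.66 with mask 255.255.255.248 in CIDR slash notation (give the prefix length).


Binary: 11111111.11111111.11111111.11111000
Count leading 1s
Prefix: /29


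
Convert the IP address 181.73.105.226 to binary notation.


181 = 10110101
73 = 01001001
105 = 01101001
226 = 11100010
Binary: 10110101.01001001.01101001.11100010


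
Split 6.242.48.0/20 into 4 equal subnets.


New prefix = 20 + 2 = 22
Each subnet has 1024 addresses
  6.242.48.0/22
  6.242.52.0/22
  6.242.56.0/22
  6.242.60.0/22
Subnets: 6.242.48.0/22, 6.242.52.0/22, 6.242.56.0/22, 6.242.60.0/22


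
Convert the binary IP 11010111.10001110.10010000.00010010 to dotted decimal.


11010111 = 215
10001110 = 142
10010000 = 144
00010010 = 18
IP: 215.142.144.18


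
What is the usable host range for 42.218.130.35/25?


Network: 42.218.130.0
Broadcast: 42.218.130.127
First usable = network + 1
Last usable = broadcast - 1
Range: 42.218.130.1 to 42.218.130.126


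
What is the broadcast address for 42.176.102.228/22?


Network: 42.176.100.0/22
Host bits = 10
Set all host bits to 1:
Broadcast: 42.176.103.255


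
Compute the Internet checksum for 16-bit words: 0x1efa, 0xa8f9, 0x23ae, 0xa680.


Sum all words (with carry folding):
+ 0x1efa = 0x1efa
+ 0xa8f9 = 0xc7f3
+ 0x23ae = 0xeba1
+ 0xa680 = 0x9222
One's complement: ~0x9222
Checksum = 0x6ddd


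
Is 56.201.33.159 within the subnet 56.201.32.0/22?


Subnet network: 56.201.32.0
Test IP AND mask: 56.201.32.0
Yes, 56.201.33.159 is in 56.201.32.0/22


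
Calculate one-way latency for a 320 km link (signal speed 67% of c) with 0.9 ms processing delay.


Speed = 0.67 * 3e5 km/s = 201000 km/s
Propagation delay = 320 / 201000 = 0.0016 s = 1.592 ms
Processing delay = 0.9 ms
Total one-way latency = 2.492 ms


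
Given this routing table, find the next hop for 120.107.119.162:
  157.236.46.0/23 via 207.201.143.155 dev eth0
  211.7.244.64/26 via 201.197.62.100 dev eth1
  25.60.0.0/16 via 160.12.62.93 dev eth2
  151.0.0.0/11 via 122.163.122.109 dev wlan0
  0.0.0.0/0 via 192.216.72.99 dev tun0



Longest prefix match for 120.107.119.162:
  /23 157.236.46.0: no
  /26 211.7.244.64: no
  /16 25.60.0.0: no
  /11 151.0.0.0: no
  /0 0.0.0.0: MATCH
Selected: next-hop 192.216.72.99 via tun0 (matched /0)


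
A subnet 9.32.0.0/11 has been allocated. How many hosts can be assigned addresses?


Host bits = 32 - 11 = 21
Total addresses = 2^21 = 2097152
Usable = total - 2 (network and broadcast)
Usable hosts: 2097150


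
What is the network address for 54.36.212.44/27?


IP:   00110110.00100100.11010100.00101100
Mask: 11111111.11111111.11111111.11100000
AND operation:
Net:  00110110.00100100.11010100.00100000
Network: 54.36.212.32/27


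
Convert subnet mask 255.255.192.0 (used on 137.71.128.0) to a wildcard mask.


Subnet mask: 255.255.192.0
Wildcard = 255.255.255.255 - subnet mask
255 - 255 = 0
255 - 255 = 0
255 - 192 = 63
255 - 0 = 255
Wildcard: 0.0.63.255


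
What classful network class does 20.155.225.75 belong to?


First octet: 20
Binary: 00010100
0xxxxxxx -> Class A (1-126)
Class A, default mask 255.0.0.0 (/8)


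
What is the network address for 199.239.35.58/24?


IP:   11000111.11101111.00100011.00111010
Mask: 11111111.11111111.11111111.00000000
AND operation:
Net:  11000111.11101111.00100011.00000000
Network: 199.239.35.0/24


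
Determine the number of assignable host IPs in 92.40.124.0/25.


Host bits = 32 - 25 = 7
Total addresses = 2^7 = 128
Usable = total - 2 (network and broadcast)
Usable hosts: 126


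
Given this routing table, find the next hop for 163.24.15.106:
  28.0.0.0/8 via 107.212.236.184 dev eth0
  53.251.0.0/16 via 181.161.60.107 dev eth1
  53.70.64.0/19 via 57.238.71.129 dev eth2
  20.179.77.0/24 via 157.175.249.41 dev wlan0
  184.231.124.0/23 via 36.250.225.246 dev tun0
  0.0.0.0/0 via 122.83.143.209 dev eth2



Longest prefix match for 163.24.15.106:
  /8 28.0.0.0: no
  /16 53.251.0.0: no
  /19 53.70.64.0: no
  /24 20.179.77.0: no
  /23 184.231.124.0: no
  /0 0.0.0.0: MATCH
Selected: next-hop 122.83.143.209 via eth2 (matched /0)


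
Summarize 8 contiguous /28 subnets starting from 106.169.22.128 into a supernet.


Original prefix: /28
Number of subnets: 8 = 2^3
New prefix = 28 - 3 = 25
Supernet: 106.169.22.128/25


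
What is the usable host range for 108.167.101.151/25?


Network: 108.167.101.128
Broadcast: 108.167.101.255
First usable = network + 1
Last usable = broadcast - 1
Range: 108.167.101.129 to 108.167.101.254


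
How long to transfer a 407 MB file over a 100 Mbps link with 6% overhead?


Effective throughput = 100 * (1 - 6/100) = 94 Mbps
File size in Mb = 407 * 8 = 3256 Mb
Time = 3256 / 94
Time = 34.6383 seconds


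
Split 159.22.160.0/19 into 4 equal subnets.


New prefix = 19 + 2 = 21
Each subnet has 2048 addresses
  159.22.160.0/21
  159.22.168.0/21
  159.22.176.0/21
  159.22.184.0/21
Subnets: 159.22.160.0/21, 159.22.168.0/21, 159.22.176.0/21, 159.22.184.0/21


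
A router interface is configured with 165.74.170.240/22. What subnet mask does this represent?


/22 means 22 network bits, 10 host bits
Binary: 11111111111111111111110000000000
Mask: 255.255.252.0


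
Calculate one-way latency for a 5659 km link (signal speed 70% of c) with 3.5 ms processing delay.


Speed = 0.7 * 3e5 km/s = 210000 km/s
Propagation delay = 5659 / 210000 = 0.0269 s = 26.9476 ms
Processing delay = 3.5 ms
Total one-way latency = 30.4476 ms


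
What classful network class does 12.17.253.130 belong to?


First octet: 12
Binary: 00001100
0xxxxxxx -> Class A (1-126)
Class A, default mask 255.0.0.0 (/8)


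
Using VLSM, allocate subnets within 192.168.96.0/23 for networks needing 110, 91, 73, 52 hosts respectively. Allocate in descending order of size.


110 hosts -> /25 (126 usable): 192.168.96.0/25
91 hosts -> /25 (126 usable): 192.168.96.128/25
73 hosts -> /25 (126 usable): 192.168.97.0/25
52 hosts -> /26 (62 usable): 192.168.97.128/26
Allocation: 192.168.96.0/25 (110 hosts, 126 usable); 192.168.96.128/25 (91 hosts, 126 usable); 192.168.97.0/25 (73 hosts, 126 usable); 192.168.97.128/26 (52 hosts, 62 usable)


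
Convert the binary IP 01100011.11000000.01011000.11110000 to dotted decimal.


01100011 = 99
11000000 = 192
01011000 = 88
11110000 = 240
IP: 99.192.88.240


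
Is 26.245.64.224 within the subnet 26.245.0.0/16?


Subnet network: 26.245.0.0
Test IP AND mask: 26.245.0.0
Yes, 26.245.64.224 is in 26.245.0.0/16


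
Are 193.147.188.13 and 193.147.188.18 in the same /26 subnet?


Mask: 255.255.255.192
193.147.188.13 AND mask = 193.147.188.0
193.147.188.18 AND mask = 193.147.188.0
Yes, same subnet (193.147.188.0)


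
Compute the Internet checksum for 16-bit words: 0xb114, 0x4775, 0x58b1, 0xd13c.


Sum all words (with carry folding):
+ 0xb114 = 0xb114
+ 0x4775 = 0xf889
+ 0x58b1 = 0x513b
+ 0xd13c = 0x2278
One's complement: ~0x2278
Checksum = 0xdd87


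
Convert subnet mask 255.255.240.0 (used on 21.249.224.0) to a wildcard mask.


Subnet mask: 255.255.240.0
Wildcard = 255.255.255.255 - subnet mask
255 - 255 = 0
255 - 255 = 0
255 - 240 = 15
255 - 0 = 255
Wildcard: 0.0.15.255


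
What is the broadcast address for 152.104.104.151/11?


Network: 152.96.0.0/11
Host bits = 21
Set all host bits to 1:
Broadcast: 152.127.255.255


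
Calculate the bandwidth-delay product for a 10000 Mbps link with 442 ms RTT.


BDP = bandwidth * RTT
= 10000 Mbps * 442 ms
= 10000 * 1e6 * 442 / 1000 bits
= 4420000000 bits
= 552500000 bytes
= 539550.7812 KB
BDP = 4420000000 bits (552500000 bytes)


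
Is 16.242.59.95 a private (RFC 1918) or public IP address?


RFC 1918 private ranges:
  10.0.0.0/8 (10.0.0.0 - 10.255.255.255)
  172.16.0.0/12 (172.16.0.0 - 172.31.255.255)
  192.168.0.0/16 (192.168.0.0 - 192.168.255.255)
Public (not in any RFC 1918 range)


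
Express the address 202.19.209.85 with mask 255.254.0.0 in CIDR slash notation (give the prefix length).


Binary: 11111111.11111110.00000000.00000000
Count leading 1s
Prefix: /15


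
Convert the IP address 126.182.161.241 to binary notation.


126 = 01111110
182 = 10110110
161 = 10100001
241 = 11110001
Binary: 01111110.10110110.10100001.11110001


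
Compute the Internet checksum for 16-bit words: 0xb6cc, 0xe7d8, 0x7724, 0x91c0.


Sum all words (with carry folding):
+ 0xb6cc = 0xb6cc
+ 0xe7d8 = 0x9ea5
+ 0x7724 = 0x15ca
+ 0x91c0 = 0xa78a
One's complement: ~0xa78a
Checksum = 0x5875


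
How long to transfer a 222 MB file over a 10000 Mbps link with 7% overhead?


Effective throughput = 10000 * (1 - 7/100) = 9300 Mbps
File size in Mb = 222 * 8 = 1776 Mb
Time = 1776 / 9300
Time = 0.191 seconds


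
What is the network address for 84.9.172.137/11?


IP:   01010100.00001001.10101100.10001001
Mask: 11111111.11100000.00000000.00000000
AND operation:
Net:  01010100.00000000.00000000.00000000
Network: 84.0.0.0/11


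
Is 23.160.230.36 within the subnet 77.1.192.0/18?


Subnet network: 77.1.192.0
Test IP AND mask: 23.160.192.0
No, 23.160.230.36 is not in 77.1.192.0/18


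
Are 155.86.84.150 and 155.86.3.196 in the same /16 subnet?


Mask: 255.255.0.0
155.86.84.150 AND mask = 155.86.0.0
155.86.3.196 AND mask = 155.86.0.0
Yes, same subnet (155.86.0.0)


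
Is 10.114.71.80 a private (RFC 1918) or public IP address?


RFC 1918 private ranges:
  10.0.0.0/8 (10.0.0.0 - 10.255.255.255)
  172.16.0.0/12 (172.16.0.0 - 172.31.255.255)
  192.168.0.0/16 (192.168.0.0 - 192.168.255.255)
Private (in 10.0.0.0/8)


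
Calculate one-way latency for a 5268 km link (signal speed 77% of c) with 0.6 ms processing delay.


Speed = 0.77 * 3e5 km/s = 231000 km/s
Propagation delay = 5268 / 231000 = 0.0228 s = 22.8052 ms
Processing delay = 0.6 ms
Total one-way latency = 23.4052 ms


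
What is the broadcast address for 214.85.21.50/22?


Network: 214.85.20.0/22
Host bits = 10
Set all host bits to 1:
Broadcast: 214.85.23.255


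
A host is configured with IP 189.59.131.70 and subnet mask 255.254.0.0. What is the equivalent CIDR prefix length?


Binary: 11111111.11111110.00000000.00000000
Count leading 1s
Prefix: /15


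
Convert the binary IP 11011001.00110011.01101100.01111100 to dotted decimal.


11011001 = 217
00110011 = 51
01101100 = 108
01111100 = 124
IP: 217.51.108.124


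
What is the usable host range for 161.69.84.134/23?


Network: 161.69.84.0
Broadcast: 161.69.85.255
First usable = network + 1
Last usable = broadcast - 1
Range: 161.69.84.1 to 161.69.85.254


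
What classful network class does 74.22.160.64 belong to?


First octet: 74
Binary: 01001010
0xxxxxxx -> Class A (1-126)
Class A, default mask 255.0.0.0 (/8)


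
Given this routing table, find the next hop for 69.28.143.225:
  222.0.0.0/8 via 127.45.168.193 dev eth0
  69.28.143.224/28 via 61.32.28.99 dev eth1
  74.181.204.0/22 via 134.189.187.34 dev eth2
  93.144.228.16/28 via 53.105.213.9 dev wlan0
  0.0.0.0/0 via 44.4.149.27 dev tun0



Longest prefix match for 69.28.143.225:
  /8 222.0.0.0: no
  /28 69.28.143.224: MATCH
  /22 74.181.204.0: no
  /28 93.144.228.16: no
  /0 0.0.0.0: MATCH
Selected: next-hop 61.32.28.99 via eth1 (matched /28)


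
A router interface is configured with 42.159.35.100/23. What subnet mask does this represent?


/23 means 23 network bits, 9 host bits
Binary: 11111111111111111111111000000000
Mask: 255.255.254.0


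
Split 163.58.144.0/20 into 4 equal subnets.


New prefix = 20 + 2 = 22
Each subnet has 1024 addresses
  163.58.144.0/22
  163.58.148.0/22
  163.58.152.0/22
  163.58.156.0/22
Subnets: 163.58.144.0/22, 163.58.148.0/22, 163.58.152.0/22, 163.58.156.0/22


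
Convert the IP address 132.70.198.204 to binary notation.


132 = 10000100
70 = 01000110
198 = 11000110
204 = 11001100
Binary: 10000100.01000110.11000110.11001100


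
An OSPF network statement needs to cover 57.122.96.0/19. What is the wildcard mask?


Subnet mask: 255.255.224.0
Wildcard = 255.255.255.255 - subnet mask
255 - 255 = 0
255 - 255 = 0
255 - 224 = 31
255 - 0 = 255
Wildcard: 0.0.31.255


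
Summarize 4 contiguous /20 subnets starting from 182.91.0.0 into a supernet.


Original prefix: /20
Number of subnets: 4 = 2^2
New prefix = 20 - 2 = 18
Supernet: 182.91.0.0/18


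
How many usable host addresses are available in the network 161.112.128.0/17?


Host bits = 32 - 17 = 15
Total addresses = 2^15 = 32768
Usable = total - 2 (network and broadcast)
Usable hosts: 32766


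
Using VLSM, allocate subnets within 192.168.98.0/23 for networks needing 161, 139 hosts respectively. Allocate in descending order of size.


161 hosts -> /24 (254 usable): 192.168.98.0/24
139 hosts -> /24 (254 usable): 192.168.99.0/24
Allocation: 192.168.98.0/24 (161 hosts, 254 usable); 192.168.99.0/24 (139 hosts, 254 usable)


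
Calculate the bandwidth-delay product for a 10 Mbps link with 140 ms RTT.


BDP = bandwidth * RTT
= 10 Mbps * 140 ms
= 10 * 1e6 * 140 / 1000 bits
= 1400000 bits
= 175000 bytes
= 170.8984 KB
BDP = 1400000 bits (175000 bytes)


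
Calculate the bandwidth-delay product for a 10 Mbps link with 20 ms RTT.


BDP = bandwidth * RTT
= 10 Mbps * 20 ms
= 10 * 1e6 * 20 / 1000 bits
= 200000 bits
= 25000 bytes
= 24.4141 KB
BDP = 200000 bits (25000 bytes)


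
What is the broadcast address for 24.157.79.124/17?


Network: 24.157.0.0/17
Host bits = 15
Set all host bits to 1:
Broadcast: 24.157.127.255


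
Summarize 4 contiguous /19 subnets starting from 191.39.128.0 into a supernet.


Original prefix: /19
Number of subnets: 4 = 2^2
New prefix = 19 - 2 = 17
Supernet: 191.39.128.0/17


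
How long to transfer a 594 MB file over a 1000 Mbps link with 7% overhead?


Effective throughput = 1000 * (1 - 7/100) = 930.0 Mbps
File size in Mb = 594 * 8 = 4752 Mb
Time = 4752 / 930.0
Time = 5.1097 seconds


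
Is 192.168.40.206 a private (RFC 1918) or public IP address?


RFC 1918 private ranges:
  10.0.0.0/8 (10.0.0.0 - 10.255.255.255)
  172.16.0.0/12 (172.16.0.0 - 172.31.255.255)
  192.168.0.0/16 (192.168.0.0 - 192.168.255.255)
Private (in 192.168.0.0/16)


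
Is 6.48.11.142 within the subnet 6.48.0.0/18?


Subnet network: 6.48.0.0
Test IP AND mask: 6.48.0.0
Yes, 6.48.11.142 is in 6.48.0.0/18


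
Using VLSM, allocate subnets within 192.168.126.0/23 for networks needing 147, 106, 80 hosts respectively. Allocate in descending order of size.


147 hosts -> /24 (254 usable): 192.168.126.0/24
106 hosts -> /25 (126 usable): 192.168.127.0/25
80 hosts -> /25 (126 usable): 192.168.127.128/25
Allocation: 192.168.126.0/24 (147 hosts, 254 usable); 192.168.127.0/25 (106 hosts, 126 usable); 192.168.127.128/25 (80 hosts, 126 usable)


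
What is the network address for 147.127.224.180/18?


IP:   10010011.01111111.11100000.10110100
Mask: 11111111.11111111.11000000.00000000
AND operation:
Net:  10010011.01111111.11000000.00000000
Network: 147.127.192.0/18


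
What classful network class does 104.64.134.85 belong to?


First octet: 104
Binary: 01101000
0xxxxxxx -> Class A (1-126)
Class A, default mask 255.0.0.0 (/8)


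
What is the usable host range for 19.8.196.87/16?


Network: 19.8.0.0
Broadcast: 19.8.255.255
First usable = network + 1
Last usable = broadcast - 1
Range: 19.8.0.1 to 19.8.255.254


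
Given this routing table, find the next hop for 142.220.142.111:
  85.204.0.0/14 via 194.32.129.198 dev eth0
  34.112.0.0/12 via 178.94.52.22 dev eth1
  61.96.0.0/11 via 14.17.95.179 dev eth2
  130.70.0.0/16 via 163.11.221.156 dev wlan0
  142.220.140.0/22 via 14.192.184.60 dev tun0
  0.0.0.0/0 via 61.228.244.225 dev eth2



Longest prefix match for 142.220.142.111:
  /14 85.204.0.0: no
  /12 34.112.0.0: no
  /11 61.96.0.0: no
  /16 130.70.0.0: no
  /22 142.220.140.0: MATCH
  /0 0.0.0.0: MATCH
Selected: next-hop 14.192.184.60 via tun0 (matched /22)


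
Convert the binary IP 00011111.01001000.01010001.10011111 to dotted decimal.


00011111 = 31
01001000 = 72
01010001 = 81
10011111 = 159
IP: 31.72.81.159


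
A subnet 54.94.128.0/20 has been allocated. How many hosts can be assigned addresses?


Host bits = 32 - 20 = 12
Total addresses = 2^12 = 4096
Usable = total - 2 (network and broadcast)
Usable hosts: 4094


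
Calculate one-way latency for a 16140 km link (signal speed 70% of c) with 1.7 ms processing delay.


Speed = 0.7 * 3e5 km/s = 210000 km/s
Propagation delay = 16140 / 210000 = 0.0769 s = 76.8571 ms
Processing delay = 1.7 ms
Total one-way latency = 78.5571 ms


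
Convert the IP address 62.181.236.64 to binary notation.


62 = 00111110
181 = 10110101
236 = 11101100
64 = 01000000
Binary: 00111110.10110101.11101100.01000000


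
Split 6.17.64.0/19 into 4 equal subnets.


New prefix = 19 + 2 = 21
Each subnet has 2048 addresses
  6.17.64.0/21
  6.17.72.0/21
  6.17.80.0/21
  6.17.88.0/21
Subnets: 6.17.64.0/21, 6.17.72.0/21, 6.17.80.0/21, 6.17.88.0/21


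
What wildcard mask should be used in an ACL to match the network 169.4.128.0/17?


Subnet mask: 255.255.128.0
Wildcard = 255.255.255.255 - subnet mask
255 - 255 = 0
255 - 255 = 0
255 - 128 = 127
255 - 0 = 255
Wildcard: 0.0.127.255


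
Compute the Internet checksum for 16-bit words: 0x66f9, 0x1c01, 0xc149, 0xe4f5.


Sum all words (with carry folding):
+ 0x66f9 = 0x66f9
+ 0x1c01 = 0x82fa
+ 0xc149 = 0x4444
+ 0xe4f5 = 0x293a
One's complement: ~0x293a
Checksum = 0xd6c5


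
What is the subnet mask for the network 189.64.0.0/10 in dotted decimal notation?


/10 means 10 network bits, 22 host bits
Binary: 11111111110000000000000000000000
Mask: 255.192.0.0


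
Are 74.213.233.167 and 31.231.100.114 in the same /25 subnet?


Mask: 255.255.255.128
74.213.233.167 AND mask = 74.213.233.128
31.231.100.114 AND mask = 31.231.100.0
No, different subnets (74.213.233.128 vs 31.231.100.0)


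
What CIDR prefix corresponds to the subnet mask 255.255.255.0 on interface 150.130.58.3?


Binary: 11111111.11111111.11111111.00000000
Count leading 1s
Prefix: /24


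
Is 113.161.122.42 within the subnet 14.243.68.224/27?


Subnet network: 14.243.68.224
Test IP AND mask: 113.161.122.32
No, 113.161.122.42 is not in 14.243.68.224/27


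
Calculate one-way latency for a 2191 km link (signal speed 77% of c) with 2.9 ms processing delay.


Speed = 0.77 * 3e5 km/s = 231000 km/s
Propagation delay = 2191 / 231000 = 0.0095 s = 9.4848 ms
Processing delay = 2.9 ms
Total one-way latency = 12.3848 ms


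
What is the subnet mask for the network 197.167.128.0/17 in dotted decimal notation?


/17 means 17 network bits, 15 host bits
Binary: 11111111111111111000000000000000
Mask: 255.255.128.0


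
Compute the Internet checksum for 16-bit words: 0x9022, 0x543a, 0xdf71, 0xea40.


Sum all words (with carry folding):
+ 0x9022 = 0x9022
+ 0x543a = 0xe45c
+ 0xdf71 = 0xc3ce
+ 0xea40 = 0xae0f
One's complement: ~0xae0f
Checksum = 0x51f0


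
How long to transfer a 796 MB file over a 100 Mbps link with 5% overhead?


Effective throughput = 100 * (1 - 5/100) = 95 Mbps
File size in Mb = 796 * 8 = 6368 Mb
Time = 6368 / 95
Time = 67.0316 seconds


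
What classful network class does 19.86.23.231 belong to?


First octet: 19
Binary: 00010011
0xxxxxxx -> Class A (1-126)
Class A, default mask 255.0.0.0 (/8)


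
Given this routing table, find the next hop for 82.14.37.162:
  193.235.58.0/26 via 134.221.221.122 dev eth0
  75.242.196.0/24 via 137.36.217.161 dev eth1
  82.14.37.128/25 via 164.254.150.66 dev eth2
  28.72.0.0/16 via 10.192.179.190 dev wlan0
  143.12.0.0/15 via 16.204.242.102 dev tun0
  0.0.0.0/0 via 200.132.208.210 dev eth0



Longest prefix match for 82.14.37.162:
  /26 193.235.58.0: no
  /24 75.242.196.0: no
  /25 82.14.37.128: MATCH
  /16 28.72.0.0: no
  /15 143.12.0.0: no
  /0 0.0.0.0: MATCH
Selected: next-hop 164.254.150.66 via eth2 (matched /25)


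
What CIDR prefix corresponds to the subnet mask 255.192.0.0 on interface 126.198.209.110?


Binary: 11111111.11000000.00000000.00000000
Count leading 1s
Prefix: /10


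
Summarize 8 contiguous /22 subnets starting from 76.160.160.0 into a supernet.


Original prefix: /22
Number of subnets: 8 = 2^3
New prefix = 22 - 3 = 19
Supernet: 76.160.160.0/19


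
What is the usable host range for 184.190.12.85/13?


Network: 184.184.0.0
Broadcast: 184.191.255.255
First usable = network + 1
Last usable = broadcast - 1
Range: 184.184.0.1 to 184.191.255.254


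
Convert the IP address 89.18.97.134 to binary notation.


89 = 01011001
18 = 00010010
97 = 01100001
134 = 10000110
Binary: 01011001.00010010.01100001.10000110


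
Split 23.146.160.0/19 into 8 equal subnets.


New prefix = 19 + 3 = 22
Each subnet has 1024 addresses
  23.146.160.0/22
  23.146.164.0/22
  23.146.168.0/22
  23.146.172.0/22
  23.146.176.0/22
  23.146.180.0/22
  23.146.184.0/22
  23.146.188.0/22
Subnets: 23.146.160.0/22, 23.146.164.0/22, 23.146.168.0/22, 23.146.172.0/22, 23.146.176.0/22, 23.146.180.0/22, 23.146.184.0/22, 23.146.188.0/22


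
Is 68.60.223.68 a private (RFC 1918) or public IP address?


RFC 1918 private ranges:
  10.0.0.0/8 (10.0.0.0 - 10.255.255.255)
  172.16.0.0/12 (172.16.0.0 - 172.31.255.255)
  192.168.0.0/16 (192.168.0.0 - 192.168.255.255)
Public (not in any RFC 1918 range)


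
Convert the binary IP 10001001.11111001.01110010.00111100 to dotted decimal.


10001001 = 137
11111001 = 249
01110010 = 114
00111100 = 60
IP: 137.249.114.60


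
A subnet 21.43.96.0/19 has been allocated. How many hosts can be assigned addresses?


Host bits = 32 - 19 = 13
Total addresses = 2^13 = 8192
Usable = total - 2 (network and broadcast)
Usable hosts: 8190


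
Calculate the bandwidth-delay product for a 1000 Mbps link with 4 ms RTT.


BDP = bandwidth * RTT
= 1000 Mbps * 4 ms
= 1000 * 1e6 * 4 / 1000 bits
= 4000000 bits
= 500000 bytes
= 488.2812 KB
BDP = 4000000 bits (500000 bytes)


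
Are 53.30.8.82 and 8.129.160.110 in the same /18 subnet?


Mask: 255.255.192.0
53.30.8.82 AND mask = 53.30.0.0
8.129.160.110 AND mask = 8.129.128.0
No, different subnets (53.30.0.0 vs 8.129.128.0)


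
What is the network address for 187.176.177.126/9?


IP:   10111011.10110000.10110001.01111110
Mask: 11111111.10000000.00000000.00000000
AND operation:
Net:  10111011.10000000.00000000.00000000
Network: 187.128.0.0/9


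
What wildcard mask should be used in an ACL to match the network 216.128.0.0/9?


Subnet mask: 255.128.0.0
Wildcard = 255.255.255.255 - subnet mask
255 - 255 = 0
255 - 128 = 127
255 - 0 = 255
255 - 0 = 255
Wildcard: 0.127.255.255


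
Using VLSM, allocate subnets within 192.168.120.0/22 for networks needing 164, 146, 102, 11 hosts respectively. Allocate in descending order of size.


164 hosts -> /24 (254 usable): 192.168.120.0/24
146 hosts -> /24 (254 usable): 192.168.121.0/24
102 hosts -> /25 (126 usable): 192.168.122.0/25
11 hosts -> /28 (14 usable): 192.168.122.128/28
Allocation: 192.168.120.0/24 (164 hosts, 254 usable); 192.168.121.0/24 (146 hosts, 254 usable); 192.168.122.0/25 (102 hosts, 126 usable); 192.168.122.128/28 (11 hosts, 14 usable)


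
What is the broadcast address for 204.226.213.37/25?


Network: 204.226.213.0/25
Host bits = 7
Set all host bits to 1:
Broadcast: 204.226.213.127


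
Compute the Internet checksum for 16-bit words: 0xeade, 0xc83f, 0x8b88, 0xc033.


Sum all words (with carry folding):
+ 0xeade = 0xeade
+ 0xc83f = 0xb31e
+ 0x8b88 = 0x3ea7
+ 0xc033 = 0xfeda
One's complement: ~0xfeda
Checksum = 0x0125


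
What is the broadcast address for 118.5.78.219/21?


Network: 118.5.72.0/21
Host bits = 11
Set all host bits to 1:
Broadcast: 118.5.79.255


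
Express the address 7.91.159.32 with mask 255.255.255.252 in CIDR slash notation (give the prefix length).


Binary: 11111111.11111111.11111111.11111100
Count leading 1s
Prefix: /30


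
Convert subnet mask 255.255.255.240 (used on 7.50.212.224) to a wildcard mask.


Subnet mask: 255.255.255.240
Wildcard = 255.255.255.255 - subnet mask
255 - 255 = 0
255 - 255 = 0
255 - 255 = 0
255 - 240 = 15
Wildcard: 0.0.0.15


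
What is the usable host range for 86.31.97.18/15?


Network: 86.30.0.0
Broadcast: 86.31.255.255
First usable = network + 1
Last usable = broadcast - 1
Range: 86.30.0.1 to 86.31.255.254


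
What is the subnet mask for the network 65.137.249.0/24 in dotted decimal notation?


/24 means 24 network bits, 8 host bits
Binary: 11111111111111111111111100000000
Mask: 255.255.255.0
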